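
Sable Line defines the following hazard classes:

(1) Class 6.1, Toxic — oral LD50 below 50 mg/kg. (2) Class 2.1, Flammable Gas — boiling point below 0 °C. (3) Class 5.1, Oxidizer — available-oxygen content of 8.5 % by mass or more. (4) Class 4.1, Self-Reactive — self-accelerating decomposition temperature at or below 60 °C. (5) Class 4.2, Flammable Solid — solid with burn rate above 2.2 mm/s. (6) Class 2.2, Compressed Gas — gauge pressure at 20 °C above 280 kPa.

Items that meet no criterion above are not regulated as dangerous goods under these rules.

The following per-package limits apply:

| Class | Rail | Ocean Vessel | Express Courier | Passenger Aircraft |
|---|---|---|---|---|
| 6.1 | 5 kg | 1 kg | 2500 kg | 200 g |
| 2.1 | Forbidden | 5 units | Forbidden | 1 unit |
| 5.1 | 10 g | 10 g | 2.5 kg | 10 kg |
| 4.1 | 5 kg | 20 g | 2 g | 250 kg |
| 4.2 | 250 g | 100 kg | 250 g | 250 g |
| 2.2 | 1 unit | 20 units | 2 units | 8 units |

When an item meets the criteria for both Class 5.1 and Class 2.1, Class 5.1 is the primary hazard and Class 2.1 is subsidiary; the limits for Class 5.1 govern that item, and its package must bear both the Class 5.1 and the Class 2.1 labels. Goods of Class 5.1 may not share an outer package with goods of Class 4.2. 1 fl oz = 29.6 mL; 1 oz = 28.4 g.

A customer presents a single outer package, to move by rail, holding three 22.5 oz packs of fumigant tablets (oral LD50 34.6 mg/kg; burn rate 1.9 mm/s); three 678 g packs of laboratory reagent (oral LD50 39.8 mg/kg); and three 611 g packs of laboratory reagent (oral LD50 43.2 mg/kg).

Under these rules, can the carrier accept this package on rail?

Oral LD50 34.6 mg/kg meets the Class 6.1 criterion (Toxic), so the fumigant tablets are Class 6.1.
Oral LD50 39.8 mg/kg meets the Class 6.1 criterion (Toxic), so the laboratory reagent is Class 6.1.
Laboratory reagent: oral LD50 43.2 mg/kg < 50 mg/kg → Class 6.1 (Toxic).
Total Class 6.1: (three 22.5 oz packs = 1.917 kg) + (three 678 g packs = 2.034 kg) + (three 611 g packs = 1.833 kg) = 5.784 kg.
5.784 kg exceeds the rail limit of 5 kg for Class 6.1.

No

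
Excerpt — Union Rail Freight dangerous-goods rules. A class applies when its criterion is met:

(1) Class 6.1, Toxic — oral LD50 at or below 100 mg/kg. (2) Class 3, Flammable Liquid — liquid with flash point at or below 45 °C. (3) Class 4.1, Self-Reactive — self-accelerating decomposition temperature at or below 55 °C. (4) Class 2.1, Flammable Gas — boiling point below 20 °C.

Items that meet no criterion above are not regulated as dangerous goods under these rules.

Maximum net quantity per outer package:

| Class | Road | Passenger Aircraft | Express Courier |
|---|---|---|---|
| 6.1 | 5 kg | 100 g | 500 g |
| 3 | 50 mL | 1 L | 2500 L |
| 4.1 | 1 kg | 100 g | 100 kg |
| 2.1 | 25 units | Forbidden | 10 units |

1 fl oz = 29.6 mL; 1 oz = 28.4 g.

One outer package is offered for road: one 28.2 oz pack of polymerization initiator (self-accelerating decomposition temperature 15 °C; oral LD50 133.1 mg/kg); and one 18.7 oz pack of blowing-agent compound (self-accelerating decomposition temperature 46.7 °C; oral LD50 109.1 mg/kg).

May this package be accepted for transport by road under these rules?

Self-accelerating decomposition temperature 15 °C meets the Class 4.1 criterion (Self-Reactive), so the polymerization initiator is Class 4.1.
The blowing-agent compound has self-accelerating decomposition temperature 46.7 °C, which is ≤ 55 °C, so it is Class 4.1 (Self-Reactive).
Total Class 4.1: (one 28.2 oz pack = 800.88 g) + (one 18.7 oz pack = 531.08 g) = 1331.96 g.
That exceeds the Class 4.1 road limit of 1 kg.

No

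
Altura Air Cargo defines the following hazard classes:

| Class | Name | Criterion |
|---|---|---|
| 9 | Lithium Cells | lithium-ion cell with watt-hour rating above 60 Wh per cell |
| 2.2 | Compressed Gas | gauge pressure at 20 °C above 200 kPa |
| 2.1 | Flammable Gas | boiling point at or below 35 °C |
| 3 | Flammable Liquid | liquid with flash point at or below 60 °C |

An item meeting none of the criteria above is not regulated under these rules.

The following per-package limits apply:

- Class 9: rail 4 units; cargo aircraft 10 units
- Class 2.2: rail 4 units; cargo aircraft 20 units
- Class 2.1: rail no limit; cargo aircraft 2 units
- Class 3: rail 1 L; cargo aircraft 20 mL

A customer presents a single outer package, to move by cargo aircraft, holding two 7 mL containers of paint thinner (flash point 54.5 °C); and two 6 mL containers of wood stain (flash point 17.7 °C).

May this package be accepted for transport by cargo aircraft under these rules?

No

The paint thinner has flash point 54.5 °C, which is ≤ 60 °C, so it is Class 3 (Flammable Liquid).
The wood stain has flash point 17.7 °C, which is ≤ 60 °C, so it is Class 3 (Flammable Liquid).
Class 3 net quantity: (two 7 mL containers = 14 mL) + (two 6 mL containers = 12 mL) = 26 mL.
That exceeds the Class 3 cargo aircraft limit of 20 mL.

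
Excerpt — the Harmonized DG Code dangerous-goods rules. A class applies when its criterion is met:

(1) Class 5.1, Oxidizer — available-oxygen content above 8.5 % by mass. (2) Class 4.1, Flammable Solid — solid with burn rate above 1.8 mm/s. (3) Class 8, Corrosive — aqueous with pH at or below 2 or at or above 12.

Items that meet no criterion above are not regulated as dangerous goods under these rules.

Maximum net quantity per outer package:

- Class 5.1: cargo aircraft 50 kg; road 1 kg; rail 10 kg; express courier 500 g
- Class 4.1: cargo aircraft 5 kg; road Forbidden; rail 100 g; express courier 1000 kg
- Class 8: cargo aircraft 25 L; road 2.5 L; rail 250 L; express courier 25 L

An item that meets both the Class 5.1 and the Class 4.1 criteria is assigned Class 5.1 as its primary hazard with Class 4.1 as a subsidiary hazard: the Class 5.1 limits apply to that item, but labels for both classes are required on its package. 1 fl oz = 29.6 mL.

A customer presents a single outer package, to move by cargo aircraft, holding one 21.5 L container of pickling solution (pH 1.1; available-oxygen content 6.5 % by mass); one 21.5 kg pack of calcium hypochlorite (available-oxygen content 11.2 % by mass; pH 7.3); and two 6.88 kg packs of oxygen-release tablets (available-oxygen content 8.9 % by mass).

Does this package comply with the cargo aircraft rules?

Yes

With pH 1.1 (≤ 2), the pickling solution falls in Class 8.
Available-oxygen content 11.2 % by mass meets the Class 5.1 criterion (Oxidizer), so the calcium hypochlorite is Class 5.1.
With available-oxygen content 8.9 % by mass (> 8.5 % by mass), the oxygen-release tablets fall in Class 5.1.
Class 5.1 net quantity: 21.5 kg + (two 6.88 kg packs = 13.76 kg) = 35.26 kg.
35.26 kg ≤ 50 kg (cargo aircraft limit, Class 5.1) — within limit.
Class 8 quantity: 21.5 L.
21.5 L is within the cargo aircraft limit of 25 L for Class 8.
Every hazard class is within its cargo aircraft limit and no segregation rule is violated.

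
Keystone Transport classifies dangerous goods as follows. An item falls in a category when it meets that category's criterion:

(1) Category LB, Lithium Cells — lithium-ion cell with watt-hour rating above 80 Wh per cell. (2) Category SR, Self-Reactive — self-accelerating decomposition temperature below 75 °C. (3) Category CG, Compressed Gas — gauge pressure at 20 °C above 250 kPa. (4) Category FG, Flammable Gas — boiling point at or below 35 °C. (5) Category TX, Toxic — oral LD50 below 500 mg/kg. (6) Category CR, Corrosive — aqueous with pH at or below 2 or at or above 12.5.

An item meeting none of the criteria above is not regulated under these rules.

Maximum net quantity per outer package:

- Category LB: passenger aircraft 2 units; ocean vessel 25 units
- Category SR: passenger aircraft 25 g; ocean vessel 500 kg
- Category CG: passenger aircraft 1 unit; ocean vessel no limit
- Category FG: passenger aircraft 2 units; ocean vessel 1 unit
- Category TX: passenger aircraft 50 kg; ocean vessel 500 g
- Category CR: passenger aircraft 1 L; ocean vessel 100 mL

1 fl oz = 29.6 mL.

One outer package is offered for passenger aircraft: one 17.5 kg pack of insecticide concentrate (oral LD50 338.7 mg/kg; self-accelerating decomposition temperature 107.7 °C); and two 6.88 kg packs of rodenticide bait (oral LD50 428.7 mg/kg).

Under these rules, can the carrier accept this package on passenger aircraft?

Yes

Insecticide concentrate: oral LD50 338.7 mg/kg < 500 mg/kg → Category TX (Toxic).
The rodenticide bait has oral LD50 428.7 mg/kg, which is < 500 mg/kg, so it is Category TX (Toxic).
Total Category TX: 17.5 kg + (two 6.88 kg packs = 13.76 kg) = 31.26 kg.
That is within the Category TX passenger aircraft limit of 50 kg.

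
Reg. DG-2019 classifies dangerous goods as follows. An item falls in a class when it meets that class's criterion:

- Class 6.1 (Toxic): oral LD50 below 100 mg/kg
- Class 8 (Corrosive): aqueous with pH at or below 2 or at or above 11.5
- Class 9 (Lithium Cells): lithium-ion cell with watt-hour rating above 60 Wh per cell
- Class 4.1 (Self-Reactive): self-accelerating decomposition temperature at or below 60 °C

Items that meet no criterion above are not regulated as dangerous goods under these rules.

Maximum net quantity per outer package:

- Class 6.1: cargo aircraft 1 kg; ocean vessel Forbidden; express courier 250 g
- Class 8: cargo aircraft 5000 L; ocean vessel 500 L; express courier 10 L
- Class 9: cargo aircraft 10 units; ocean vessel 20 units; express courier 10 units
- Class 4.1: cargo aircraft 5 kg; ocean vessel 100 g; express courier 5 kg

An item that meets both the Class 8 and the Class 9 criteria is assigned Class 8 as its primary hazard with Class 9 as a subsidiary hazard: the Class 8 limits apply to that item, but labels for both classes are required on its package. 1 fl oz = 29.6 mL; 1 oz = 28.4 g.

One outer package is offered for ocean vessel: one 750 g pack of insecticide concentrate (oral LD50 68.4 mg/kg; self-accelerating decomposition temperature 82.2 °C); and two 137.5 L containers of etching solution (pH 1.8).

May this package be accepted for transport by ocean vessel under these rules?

No

Insecticide concentrate: oral LD50 68.4 mg/kg < 100 mg/kg → Class 6.1 (Toxic).
Etching solution: pH 1.8 ≤ 2 → Class 8 (Corrosive).
Class 6.1 quantity: 750 g.
Class 6.1 is Forbidden by ocean vessel.
Class 8 quantity: two 137.5 L containers = 275 L.
275 L ≤ 500 L (ocean vessel limit, Class 8) — within limit.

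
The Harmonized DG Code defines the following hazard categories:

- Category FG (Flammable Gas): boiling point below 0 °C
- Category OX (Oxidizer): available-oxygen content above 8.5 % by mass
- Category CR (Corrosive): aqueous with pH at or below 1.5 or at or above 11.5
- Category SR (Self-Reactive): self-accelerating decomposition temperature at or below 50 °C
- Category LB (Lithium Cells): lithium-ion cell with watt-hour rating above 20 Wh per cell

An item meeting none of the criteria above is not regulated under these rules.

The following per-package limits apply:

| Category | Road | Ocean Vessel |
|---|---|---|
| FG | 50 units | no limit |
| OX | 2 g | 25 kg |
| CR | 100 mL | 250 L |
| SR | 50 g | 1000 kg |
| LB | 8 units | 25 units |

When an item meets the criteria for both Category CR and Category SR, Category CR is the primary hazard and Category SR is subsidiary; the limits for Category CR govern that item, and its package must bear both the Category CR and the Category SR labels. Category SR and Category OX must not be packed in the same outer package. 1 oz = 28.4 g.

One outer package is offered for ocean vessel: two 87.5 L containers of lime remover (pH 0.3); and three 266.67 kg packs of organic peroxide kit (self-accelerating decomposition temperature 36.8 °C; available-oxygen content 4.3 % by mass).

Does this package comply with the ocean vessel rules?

Yes

With pH 0.3 (≤ 1.5), the lime remover falls in Category CR.
With self-accelerating decomposition temperature 36.8 °C (≤ 50 °C), the organic peroxide kit falls in Category SR.
Category SR quantity: three 266.67 kg packs = 800.01 kg.
800.01 kg ≤ 1000 kg (ocean vessel limit, Category SR) — within limit.
Category CR quantity: two 87.5 L containers = 175 L.
175 L is within the ocean vessel limit of 250 L for Category CR.
The segregation rule (Category SR with Category OX) does not apply to Category SR with Category CR.
Every hazard category is within its ocean vessel limit and no segregation rule is violated.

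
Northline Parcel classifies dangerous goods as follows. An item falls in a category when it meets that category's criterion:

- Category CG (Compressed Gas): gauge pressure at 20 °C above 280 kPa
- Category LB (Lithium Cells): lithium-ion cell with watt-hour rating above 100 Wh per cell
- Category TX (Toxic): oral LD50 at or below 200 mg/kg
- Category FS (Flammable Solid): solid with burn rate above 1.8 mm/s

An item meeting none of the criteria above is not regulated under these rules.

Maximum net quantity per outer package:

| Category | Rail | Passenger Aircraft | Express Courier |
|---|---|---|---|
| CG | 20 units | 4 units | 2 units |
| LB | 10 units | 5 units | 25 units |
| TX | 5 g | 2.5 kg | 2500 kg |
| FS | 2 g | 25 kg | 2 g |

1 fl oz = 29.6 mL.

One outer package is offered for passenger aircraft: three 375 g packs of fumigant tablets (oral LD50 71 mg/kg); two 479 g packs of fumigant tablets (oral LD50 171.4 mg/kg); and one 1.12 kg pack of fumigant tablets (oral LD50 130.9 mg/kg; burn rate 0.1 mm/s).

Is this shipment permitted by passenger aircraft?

Fumigant tablets: oral LD50 71 mg/kg ≤ 200 mg/kg → Category TX (Toxic).
Oral LD50 171.4 mg/kg meets the Category TX criterion (Toxic), so the fumigant tablets are Category TX.
Fumigant tablets: oral LD50 130.9 mg/kg ≤ 200 mg/kg → Category TX (Toxic).
Total Category TX: (three 375 g packs = 1.125 kg) + (two 479 g packs = 958 g) + 1.12 kg = 3.203 kg.
That exceeds the Category TX passenger aircraft limit of 2.5 kg.

No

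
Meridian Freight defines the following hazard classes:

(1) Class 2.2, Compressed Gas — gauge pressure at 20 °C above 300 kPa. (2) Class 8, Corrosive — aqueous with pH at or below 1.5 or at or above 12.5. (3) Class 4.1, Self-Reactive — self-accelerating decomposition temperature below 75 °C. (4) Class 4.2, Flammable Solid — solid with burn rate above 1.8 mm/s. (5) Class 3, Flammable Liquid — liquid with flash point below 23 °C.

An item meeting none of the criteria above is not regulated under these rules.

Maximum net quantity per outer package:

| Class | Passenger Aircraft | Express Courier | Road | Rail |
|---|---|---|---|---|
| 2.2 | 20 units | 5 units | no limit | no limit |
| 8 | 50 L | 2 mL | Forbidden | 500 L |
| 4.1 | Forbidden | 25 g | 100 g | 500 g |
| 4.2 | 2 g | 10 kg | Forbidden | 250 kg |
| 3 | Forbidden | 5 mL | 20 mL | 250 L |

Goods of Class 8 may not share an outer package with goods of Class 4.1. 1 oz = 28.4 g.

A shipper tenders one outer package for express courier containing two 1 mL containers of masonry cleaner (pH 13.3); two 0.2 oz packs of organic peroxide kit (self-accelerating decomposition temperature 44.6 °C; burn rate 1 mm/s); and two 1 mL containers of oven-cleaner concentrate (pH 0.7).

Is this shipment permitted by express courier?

With pH 13.3 (≥ 12.5), the masonry cleaner falls in Class 8.
The organic peroxide kit has self-accelerating decomposition temperature 44.6 °C, which is < 75 °C, so it is Class 4.1 (Self-Reactive).
Oven-cleaner concentrate: pH 0.7 ≤ 1.5 → Class 8 (Corrosive).
Total Class 8: (two 1 mL containers = 2 mL) + (two 1 mL containers = 2 mL) = 4 mL.
4 mL > 2 mL (express courier limit, Class 8) — over the limit.
Class 4.1 quantity: two 0.2 oz packs = 11.36 g.
That is within the Class 4.1 express courier limit of 25 g.
Class 8 and Class 4.1 may not share an outer package.

No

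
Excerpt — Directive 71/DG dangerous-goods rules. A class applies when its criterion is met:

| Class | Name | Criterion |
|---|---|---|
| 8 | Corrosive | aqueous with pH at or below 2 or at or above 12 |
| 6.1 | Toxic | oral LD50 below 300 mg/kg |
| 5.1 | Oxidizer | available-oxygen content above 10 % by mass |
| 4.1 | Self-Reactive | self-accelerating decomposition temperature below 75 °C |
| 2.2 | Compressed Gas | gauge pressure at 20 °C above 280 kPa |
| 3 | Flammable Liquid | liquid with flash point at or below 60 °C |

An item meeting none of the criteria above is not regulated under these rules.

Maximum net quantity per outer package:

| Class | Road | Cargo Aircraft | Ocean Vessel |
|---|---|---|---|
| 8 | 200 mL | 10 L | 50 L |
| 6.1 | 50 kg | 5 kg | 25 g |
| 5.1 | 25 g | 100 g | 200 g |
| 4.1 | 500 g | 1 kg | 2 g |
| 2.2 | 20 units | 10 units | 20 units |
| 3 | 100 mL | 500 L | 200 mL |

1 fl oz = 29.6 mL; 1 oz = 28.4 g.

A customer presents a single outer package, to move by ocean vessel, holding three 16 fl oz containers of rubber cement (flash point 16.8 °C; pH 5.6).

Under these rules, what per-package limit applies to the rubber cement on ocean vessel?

200 mL

The rubber cement has flash point 16.8 °C, which is ≤ 60 °C, so it is Class 3 (Flammable Liquid).
The ocean vessel limit for Class 3 is 200 mL.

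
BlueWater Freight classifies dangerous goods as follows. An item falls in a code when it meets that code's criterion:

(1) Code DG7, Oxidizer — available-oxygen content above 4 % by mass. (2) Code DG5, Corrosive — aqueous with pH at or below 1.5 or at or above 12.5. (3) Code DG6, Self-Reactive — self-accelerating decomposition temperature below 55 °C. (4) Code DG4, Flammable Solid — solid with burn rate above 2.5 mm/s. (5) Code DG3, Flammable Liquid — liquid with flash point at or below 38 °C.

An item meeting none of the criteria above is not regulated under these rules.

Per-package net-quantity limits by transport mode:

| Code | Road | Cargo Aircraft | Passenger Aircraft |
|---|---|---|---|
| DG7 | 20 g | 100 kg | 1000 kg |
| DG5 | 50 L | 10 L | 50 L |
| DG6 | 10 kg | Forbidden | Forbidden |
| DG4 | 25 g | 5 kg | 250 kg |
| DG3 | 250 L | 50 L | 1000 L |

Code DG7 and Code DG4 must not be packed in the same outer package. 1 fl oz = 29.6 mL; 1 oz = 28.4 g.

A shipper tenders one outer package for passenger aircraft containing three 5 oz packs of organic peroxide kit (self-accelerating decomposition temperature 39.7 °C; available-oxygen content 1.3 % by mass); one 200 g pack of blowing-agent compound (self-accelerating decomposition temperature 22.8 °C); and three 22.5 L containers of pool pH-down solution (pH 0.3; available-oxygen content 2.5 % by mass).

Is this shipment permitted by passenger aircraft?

No

With self-accelerating decomposition temperature 39.7 °C (< 55 °C), the organic peroxide kit falls in Code DG6.
With self-accelerating decomposition temperature 22.8 °C (< 55 °C), the blowing-agent compound falls in Code DG6.
pH 0.3 meets the Code DG5 criterion (Corrosive), so the pool pH-down solution is Code DG5.
Code DG6 net quantity: (three 5 oz packs = 426 g) + 200 g = 626 g.
Code DG6 is Forbidden by passenger aircraft.
Code DG5 quantity: three 22.5 L containers = 67.5 L.
67.5 L exceeds the passenger aircraft limit of 50 L for Code DG5.
The segregation rule (Code DG7 with Code DG4) does not apply to Code DG6 with Code DG5.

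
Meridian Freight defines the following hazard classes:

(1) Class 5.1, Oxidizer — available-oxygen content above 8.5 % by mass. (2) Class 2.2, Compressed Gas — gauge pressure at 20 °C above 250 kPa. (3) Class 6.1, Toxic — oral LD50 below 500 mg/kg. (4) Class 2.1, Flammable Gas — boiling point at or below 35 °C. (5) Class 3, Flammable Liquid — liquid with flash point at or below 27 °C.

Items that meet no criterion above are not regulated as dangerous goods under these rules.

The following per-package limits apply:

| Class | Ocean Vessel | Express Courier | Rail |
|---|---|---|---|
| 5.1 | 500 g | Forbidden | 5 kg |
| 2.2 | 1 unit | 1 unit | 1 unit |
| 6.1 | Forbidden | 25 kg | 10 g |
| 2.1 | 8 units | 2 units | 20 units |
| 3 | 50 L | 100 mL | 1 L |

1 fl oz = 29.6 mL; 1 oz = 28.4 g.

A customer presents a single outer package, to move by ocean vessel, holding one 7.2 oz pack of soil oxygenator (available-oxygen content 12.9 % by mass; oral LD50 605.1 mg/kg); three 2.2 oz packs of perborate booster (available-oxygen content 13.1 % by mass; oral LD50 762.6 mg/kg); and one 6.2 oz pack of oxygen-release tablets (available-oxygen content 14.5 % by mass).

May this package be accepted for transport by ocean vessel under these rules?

No

With available-oxygen content 12.9 % by mass (> 8.5 % by mass), the soil oxygenator falls in Class 5.1.
With available-oxygen content 13.1 % by mass (> 8.5 % by mass), the perborate booster falls in Class 5.1.
With available-oxygen content 14.5 % by mass (> 8.5 % by mass), the oxygen-release tablets fall in Class 5.1.
Total Class 5.1: (one 7.2 oz pack = 204.48 g) + (three 2.2 oz packs = 187.44 g) + (one 6.2 oz pack = 176.08 g) = 568 g.
568 g > 500 g (ocean vessel limit, Class 5.1) — over the limit.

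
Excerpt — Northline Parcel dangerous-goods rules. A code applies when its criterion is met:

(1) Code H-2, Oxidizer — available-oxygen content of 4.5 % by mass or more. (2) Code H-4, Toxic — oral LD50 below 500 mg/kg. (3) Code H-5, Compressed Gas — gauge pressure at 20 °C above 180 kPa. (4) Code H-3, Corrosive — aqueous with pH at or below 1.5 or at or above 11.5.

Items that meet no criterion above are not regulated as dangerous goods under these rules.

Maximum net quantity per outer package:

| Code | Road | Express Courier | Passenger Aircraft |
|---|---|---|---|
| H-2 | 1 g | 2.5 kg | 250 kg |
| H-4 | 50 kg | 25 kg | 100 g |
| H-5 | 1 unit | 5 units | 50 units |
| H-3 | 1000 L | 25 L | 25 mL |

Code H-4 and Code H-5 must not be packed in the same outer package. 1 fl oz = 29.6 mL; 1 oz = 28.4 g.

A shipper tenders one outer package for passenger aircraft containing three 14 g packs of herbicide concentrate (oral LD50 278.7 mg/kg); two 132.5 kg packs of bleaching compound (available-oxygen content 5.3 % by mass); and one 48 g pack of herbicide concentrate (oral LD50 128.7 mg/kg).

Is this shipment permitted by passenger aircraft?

No

With oral LD50 278.7 mg/kg (< 500 mg/kg), the herbicide concentrate falls in Code H-4.
Bleaching compound: available-oxygen content 5.3 % by mass ≥ 4.5 % by mass → Code H-2 (Oxidizer).
The herbicide concentrate has oral LD50 128.7 mg/kg, which is < 500 mg/kg, so it is Code H-4 (Toxic).
Code H-2 quantity: two 132.5 kg packs = 265 kg.
265 kg > 250 kg (passenger aircraft limit, Code H-2) — over the limit.
Code H-4 net quantity: (three 14 g packs = 42 g) + 48 g = 90 g.
That is within the Code H-4 passenger aircraft limit of 100 g.
The segregation rule (Code H-4 with Code H-5) does not apply to Code H-2 with Code H-4.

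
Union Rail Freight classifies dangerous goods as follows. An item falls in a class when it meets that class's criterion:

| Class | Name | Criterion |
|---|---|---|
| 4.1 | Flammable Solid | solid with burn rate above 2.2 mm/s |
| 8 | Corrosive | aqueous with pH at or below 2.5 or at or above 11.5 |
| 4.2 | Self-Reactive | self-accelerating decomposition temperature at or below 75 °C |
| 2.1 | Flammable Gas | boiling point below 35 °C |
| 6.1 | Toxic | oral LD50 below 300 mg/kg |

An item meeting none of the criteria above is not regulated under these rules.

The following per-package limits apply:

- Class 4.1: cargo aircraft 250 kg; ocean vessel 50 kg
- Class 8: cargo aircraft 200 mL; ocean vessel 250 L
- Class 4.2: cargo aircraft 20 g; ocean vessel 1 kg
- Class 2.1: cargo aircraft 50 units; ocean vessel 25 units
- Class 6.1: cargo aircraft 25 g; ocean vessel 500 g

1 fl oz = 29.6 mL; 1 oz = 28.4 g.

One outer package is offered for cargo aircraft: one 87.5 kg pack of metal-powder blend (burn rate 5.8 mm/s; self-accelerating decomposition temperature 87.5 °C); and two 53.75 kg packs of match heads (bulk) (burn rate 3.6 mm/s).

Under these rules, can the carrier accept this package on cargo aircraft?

With burn rate 5.8 mm/s (> 2.2 mm/s), the metal-powder blend falls in Class 4.1.
With burn rate 3.6 mm/s (> 2.2 mm/s), the match heads (bulk) fall in Class 4.1.
Class 4.1 net quantity: 87.5 kg + (two 53.75 kg packs = 107.5 kg) = 195 kg.
195 kg is within the cargo aircraft limit of 250 kg for Class 4.1.

Yes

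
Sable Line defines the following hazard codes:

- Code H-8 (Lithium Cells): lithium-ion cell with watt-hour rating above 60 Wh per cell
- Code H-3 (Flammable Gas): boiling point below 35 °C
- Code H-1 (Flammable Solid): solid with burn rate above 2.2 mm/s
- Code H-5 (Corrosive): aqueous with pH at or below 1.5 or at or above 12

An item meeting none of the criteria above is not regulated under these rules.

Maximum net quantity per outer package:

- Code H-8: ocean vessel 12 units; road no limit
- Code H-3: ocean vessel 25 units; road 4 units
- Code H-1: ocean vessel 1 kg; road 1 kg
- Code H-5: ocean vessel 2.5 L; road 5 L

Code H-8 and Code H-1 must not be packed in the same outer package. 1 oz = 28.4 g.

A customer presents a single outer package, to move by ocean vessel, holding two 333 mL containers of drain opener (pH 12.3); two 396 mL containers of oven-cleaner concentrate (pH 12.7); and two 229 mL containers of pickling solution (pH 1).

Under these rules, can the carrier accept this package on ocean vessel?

Drain opener: pH 12.3 ≥ 12 → Code H-5 (Corrosive).
The oven-cleaner concentrate has pH 12.7, which is ≥ 12, so it is Code H-5 (Corrosive).
Pickling solution: pH 1 ≤ 1.5 → Code H-5 (Corrosive).
Code H-5 net quantity: (two 333 mL containers = 666 mL) + (two 396 mL containers = 792 mL) + (two 229 mL containers = 458 mL) = 1.916 L.
1.916 L is within the ocean vessel limit of 2.5 L for Code H-5.

Yes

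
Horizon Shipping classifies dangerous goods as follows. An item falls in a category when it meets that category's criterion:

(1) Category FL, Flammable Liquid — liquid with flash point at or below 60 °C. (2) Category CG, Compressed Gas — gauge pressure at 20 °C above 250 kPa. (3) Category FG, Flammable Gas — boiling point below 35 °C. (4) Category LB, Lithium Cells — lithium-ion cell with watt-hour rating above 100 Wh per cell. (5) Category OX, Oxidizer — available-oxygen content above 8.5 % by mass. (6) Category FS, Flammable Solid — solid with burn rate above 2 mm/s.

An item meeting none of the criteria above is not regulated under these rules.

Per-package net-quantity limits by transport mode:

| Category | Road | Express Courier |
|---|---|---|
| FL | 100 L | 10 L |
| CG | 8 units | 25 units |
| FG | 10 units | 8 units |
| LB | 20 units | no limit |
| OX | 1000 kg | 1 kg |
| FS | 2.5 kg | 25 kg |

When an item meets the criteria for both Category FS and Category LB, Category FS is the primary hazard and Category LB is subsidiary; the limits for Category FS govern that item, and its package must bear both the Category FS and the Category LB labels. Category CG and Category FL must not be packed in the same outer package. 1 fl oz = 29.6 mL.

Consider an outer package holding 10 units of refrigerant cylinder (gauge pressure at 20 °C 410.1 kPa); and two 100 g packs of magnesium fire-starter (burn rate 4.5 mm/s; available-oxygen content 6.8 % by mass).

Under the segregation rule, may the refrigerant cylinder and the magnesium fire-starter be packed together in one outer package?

Refrigerant cylinder: gauge pressure at 20 °C 410.1 kPa > 250 kPa → Category CG (Compressed Gas).
Burn rate 4.5 mm/s meets the Category FS criterion (Flammable Solid), so the magnesium fire-starter is Category FS.
No segregation rule bars Category CG with Category FS.

Yes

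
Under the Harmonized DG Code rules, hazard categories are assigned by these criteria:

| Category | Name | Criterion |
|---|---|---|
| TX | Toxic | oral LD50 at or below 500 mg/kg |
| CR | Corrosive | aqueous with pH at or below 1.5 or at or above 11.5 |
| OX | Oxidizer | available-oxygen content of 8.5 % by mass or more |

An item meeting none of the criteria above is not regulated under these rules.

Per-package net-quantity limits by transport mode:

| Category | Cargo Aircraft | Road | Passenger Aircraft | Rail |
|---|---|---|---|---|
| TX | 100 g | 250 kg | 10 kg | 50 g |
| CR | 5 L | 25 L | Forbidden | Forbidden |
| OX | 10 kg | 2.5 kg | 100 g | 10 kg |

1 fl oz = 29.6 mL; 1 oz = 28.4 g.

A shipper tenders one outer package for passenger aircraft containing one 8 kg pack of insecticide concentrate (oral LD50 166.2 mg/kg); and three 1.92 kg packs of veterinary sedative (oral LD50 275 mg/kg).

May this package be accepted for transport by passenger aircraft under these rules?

The insecticide concentrate has oral LD50 166.2 mg/kg, which is ≤ 500 mg/kg, so it is Category TX (Toxic).
The veterinary sedative has oral LD50 275 mg/kg, which is ≤ 500 mg/kg, so it is Category TX (Toxic).
Total Category TX: 8 kg + (three 1.92 kg packs = 5.76 kg) = 13.76 kg.
13.76 kg exceeds the passenger aircraft limit of 10 kg for Category TX.

No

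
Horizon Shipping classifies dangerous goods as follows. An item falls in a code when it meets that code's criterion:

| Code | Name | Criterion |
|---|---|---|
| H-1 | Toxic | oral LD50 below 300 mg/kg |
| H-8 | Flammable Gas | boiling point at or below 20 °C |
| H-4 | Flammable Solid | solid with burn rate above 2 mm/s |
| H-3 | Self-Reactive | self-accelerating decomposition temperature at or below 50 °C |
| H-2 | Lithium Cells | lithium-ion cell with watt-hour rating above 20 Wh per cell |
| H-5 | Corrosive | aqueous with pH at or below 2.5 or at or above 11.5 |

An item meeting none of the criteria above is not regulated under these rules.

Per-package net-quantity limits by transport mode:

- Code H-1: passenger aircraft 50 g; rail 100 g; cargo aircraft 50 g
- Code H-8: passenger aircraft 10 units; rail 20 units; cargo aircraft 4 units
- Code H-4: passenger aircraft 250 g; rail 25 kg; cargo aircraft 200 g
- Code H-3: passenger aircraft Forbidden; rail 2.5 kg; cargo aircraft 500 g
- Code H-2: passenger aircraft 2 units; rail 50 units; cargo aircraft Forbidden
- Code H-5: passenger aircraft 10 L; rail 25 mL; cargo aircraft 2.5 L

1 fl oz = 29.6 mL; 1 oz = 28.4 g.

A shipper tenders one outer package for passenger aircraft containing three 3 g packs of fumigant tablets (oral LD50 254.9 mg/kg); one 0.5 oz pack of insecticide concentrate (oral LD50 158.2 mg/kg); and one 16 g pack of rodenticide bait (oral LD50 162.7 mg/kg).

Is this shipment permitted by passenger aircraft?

Yes

With oral LD50 254.9 mg/kg (< 300 mg/kg), the fumigant tablets fall in Code H-1.
With oral LD50 158.2 mg/kg (< 300 mg/kg), the insecticide concentrate falls in Code H-1.
Rodenticide bait: oral LD50 162.7 mg/kg < 300 mg/kg → Code H-1 (Toxic).
Total Code H-1: (three 3 g packs = 9 g) + (one 0.5 oz pack = 14.2 g) + 16 g = 39.2 g.
39.2 g ≤ 50 g (passenger aircraft limit, Code H-1) — within limit.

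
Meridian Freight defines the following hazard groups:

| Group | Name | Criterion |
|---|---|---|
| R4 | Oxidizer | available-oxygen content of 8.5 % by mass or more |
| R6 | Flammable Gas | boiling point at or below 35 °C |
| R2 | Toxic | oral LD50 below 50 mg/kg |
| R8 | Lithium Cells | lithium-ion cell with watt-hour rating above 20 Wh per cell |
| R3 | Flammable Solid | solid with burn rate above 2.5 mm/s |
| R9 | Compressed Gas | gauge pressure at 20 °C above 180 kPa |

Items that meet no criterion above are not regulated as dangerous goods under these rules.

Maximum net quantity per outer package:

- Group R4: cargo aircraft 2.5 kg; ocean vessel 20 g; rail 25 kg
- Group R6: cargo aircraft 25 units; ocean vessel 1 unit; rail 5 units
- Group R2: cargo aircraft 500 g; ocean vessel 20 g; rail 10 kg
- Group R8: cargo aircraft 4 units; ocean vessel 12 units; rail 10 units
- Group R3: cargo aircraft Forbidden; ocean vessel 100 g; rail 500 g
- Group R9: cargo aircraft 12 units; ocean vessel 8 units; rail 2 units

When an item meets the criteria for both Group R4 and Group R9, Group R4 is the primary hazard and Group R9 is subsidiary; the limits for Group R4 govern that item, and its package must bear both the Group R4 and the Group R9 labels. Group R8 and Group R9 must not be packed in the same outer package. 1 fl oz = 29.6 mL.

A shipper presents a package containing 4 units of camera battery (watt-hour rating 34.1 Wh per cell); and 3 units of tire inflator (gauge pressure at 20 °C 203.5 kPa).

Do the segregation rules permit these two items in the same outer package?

No

The camera battery has watt-hour rating 34.1 Wh per cell, which is > 20 Wh per cell, so it is Group R8 (Lithium Cells).
With gauge pressure at 20 °C 203.5 kPa (> 180 kPa), the tire inflator falls in Group R9.
Group R8 and Group R9 may not share an outer package.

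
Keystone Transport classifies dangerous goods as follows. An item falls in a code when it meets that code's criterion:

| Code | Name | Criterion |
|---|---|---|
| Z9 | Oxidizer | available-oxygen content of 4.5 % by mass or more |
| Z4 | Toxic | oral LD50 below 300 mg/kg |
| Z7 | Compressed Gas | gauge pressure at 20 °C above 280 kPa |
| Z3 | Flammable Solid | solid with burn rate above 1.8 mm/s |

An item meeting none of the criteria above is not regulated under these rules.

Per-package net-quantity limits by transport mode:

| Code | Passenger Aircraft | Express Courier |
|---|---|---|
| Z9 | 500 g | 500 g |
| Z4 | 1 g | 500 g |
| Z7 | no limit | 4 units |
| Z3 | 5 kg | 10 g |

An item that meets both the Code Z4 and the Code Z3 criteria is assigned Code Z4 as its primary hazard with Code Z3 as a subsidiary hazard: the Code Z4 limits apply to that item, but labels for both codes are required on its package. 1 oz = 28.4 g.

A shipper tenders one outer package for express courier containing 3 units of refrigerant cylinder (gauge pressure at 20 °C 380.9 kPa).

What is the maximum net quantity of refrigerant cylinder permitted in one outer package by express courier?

Refrigerant cylinder: gauge pressure at 20 °C 380.9 kPa > 280 kPa → Code Z7 (Compressed Gas).
The express courier limit for Code Z7 is 4 units.

4 units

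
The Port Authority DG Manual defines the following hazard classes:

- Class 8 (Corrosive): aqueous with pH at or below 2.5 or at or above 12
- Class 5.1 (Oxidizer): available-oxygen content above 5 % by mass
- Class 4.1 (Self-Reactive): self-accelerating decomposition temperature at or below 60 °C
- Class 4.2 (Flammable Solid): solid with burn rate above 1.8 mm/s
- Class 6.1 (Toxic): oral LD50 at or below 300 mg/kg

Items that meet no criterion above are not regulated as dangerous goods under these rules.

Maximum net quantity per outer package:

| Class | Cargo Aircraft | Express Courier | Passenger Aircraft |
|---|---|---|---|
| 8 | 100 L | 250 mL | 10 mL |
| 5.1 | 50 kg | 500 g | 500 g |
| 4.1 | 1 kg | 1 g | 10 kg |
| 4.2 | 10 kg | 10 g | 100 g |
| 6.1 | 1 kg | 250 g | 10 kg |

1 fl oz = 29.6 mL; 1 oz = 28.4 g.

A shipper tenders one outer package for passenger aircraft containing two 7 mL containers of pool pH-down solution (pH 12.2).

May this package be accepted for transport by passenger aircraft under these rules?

No

With pH 12.2 (≥ 12), the pool pH-down solution falls in Class 8.
Class 8 quantity: two 7 mL containers = 14 mL.
That exceeds the Class 8 passenger aircraft limit of 10 mL.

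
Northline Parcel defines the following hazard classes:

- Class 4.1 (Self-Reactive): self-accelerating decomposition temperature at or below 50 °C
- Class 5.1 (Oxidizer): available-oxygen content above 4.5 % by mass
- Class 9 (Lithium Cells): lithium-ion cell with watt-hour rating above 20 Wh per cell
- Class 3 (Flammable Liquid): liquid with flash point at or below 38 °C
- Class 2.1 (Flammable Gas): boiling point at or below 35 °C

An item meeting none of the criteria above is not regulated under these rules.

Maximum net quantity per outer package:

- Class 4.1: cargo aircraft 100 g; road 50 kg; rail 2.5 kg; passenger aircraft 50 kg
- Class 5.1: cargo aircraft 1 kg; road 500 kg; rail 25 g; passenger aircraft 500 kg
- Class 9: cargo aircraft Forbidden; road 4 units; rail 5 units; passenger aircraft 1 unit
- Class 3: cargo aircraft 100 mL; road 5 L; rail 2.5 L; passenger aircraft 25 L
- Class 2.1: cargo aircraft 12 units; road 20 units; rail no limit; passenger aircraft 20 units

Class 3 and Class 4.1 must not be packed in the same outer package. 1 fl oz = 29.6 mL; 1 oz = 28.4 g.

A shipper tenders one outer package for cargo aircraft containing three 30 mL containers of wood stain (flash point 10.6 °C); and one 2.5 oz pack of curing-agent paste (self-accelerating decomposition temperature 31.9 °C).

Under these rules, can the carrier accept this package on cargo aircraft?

Wood stain: flash point 10.6 °C ≤ 38 °C → Class 3 (Flammable Liquid).
Self-accelerating decomposition temperature 31.9 °C meets the Class 4.1 criterion (Self-Reactive), so the curing-agent paste is Class 4.1.
Class 3 quantity: three 30 mL containers = 90 mL.
90 mL ≤ 100 mL (cargo aircraft limit, Class 3) — within limit.
Class 4.1 quantity: one 2.5 oz pack = 71 g.
71 g ≤ 100 g (cargo aircraft limit, Class 4.1) — within limit.
Class 3 and Class 4.1 may not share an outer package.

No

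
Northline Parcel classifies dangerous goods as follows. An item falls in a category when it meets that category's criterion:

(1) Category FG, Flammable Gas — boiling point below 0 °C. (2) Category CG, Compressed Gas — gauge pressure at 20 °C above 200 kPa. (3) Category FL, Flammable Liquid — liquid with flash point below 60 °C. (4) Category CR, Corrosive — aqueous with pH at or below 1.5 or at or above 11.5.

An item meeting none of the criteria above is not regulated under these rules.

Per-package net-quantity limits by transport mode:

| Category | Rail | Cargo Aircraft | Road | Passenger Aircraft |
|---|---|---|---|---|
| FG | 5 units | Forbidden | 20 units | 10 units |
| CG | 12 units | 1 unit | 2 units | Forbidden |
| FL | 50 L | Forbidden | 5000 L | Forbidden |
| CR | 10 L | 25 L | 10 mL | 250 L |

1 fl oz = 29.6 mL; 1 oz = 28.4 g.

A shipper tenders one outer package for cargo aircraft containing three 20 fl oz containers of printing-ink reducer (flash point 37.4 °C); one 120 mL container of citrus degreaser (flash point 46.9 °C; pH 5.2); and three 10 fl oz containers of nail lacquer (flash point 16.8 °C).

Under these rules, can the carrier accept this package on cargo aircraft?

No

The printing-ink reducer has flash point 37.4 °C, which is < 60 °C, so it is Category FL (Flammable Liquid).
The citrus degreaser has flash point 46.9 °C, which is < 60 °C, so it is Category FL (Flammable Liquid).
With flash point 16.8 °C (< 60 °C), the nail lacquer falls in Category FL.
Category FL net quantity: (three 20 fl oz containers = 1.776 L) + 120 mL + (three 10 fl oz containers = 888 mL) = 2.784 L.
By cargo aircraft, Category FL is Forbidden regardless of quantity.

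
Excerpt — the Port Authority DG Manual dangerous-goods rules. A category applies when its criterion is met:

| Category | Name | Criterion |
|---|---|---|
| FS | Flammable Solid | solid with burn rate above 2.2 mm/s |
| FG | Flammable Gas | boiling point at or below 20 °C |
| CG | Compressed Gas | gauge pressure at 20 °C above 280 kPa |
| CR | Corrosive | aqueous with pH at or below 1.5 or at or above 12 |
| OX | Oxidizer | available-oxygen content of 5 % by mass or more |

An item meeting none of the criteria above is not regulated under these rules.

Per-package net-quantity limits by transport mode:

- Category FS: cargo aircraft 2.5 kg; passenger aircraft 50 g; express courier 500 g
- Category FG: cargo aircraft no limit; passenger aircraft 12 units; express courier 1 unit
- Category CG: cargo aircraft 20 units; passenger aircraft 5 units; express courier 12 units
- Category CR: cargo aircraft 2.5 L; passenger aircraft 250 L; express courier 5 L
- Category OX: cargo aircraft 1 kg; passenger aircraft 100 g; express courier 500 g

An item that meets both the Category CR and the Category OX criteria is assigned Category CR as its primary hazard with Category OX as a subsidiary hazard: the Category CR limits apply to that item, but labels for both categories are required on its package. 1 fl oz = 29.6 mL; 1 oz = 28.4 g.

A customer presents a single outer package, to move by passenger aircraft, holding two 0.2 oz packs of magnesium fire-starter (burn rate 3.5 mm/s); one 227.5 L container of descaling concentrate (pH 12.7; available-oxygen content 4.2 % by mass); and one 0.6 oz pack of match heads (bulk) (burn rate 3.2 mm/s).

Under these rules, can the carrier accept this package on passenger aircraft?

Magnesium fire-starter: burn rate 3.5 mm/s > 2.2 mm/s → Category FS (Flammable Solid).
pH 12.7 meets the Category CR criterion (Corrosive), so the descaling concentrate is Category CR.
Burn rate 3.2 mm/s meets the Category FS criterion (Flammable Solid), so the match heads (bulk) are Category FS.
Category CR quantity: 227.5 L.
227.5 L is within the passenger aircraft limit of 250 L for Category CR.
Total Category FS: (two 0.2 oz packs = 11.36 g) + (one 0.6 oz pack = 17.04 g) = 28.4 g.
28.4 g ≤ 50 g (passenger aircraft limit, Category FS) — within limit.
Every hazard category is within its passenger aircraft limit and no segregation rule is violated.

Yes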